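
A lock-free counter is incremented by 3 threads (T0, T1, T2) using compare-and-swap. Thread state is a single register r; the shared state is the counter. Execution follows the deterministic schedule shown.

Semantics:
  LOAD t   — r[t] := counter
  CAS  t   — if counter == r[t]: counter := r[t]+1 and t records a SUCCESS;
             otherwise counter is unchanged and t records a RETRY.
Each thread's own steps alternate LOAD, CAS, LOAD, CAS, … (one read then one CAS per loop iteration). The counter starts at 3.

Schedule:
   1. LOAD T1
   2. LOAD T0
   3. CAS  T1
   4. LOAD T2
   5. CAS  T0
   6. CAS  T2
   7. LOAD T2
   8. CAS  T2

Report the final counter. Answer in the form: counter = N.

counter = 6

1. LOAD T1 → mem=3 r[T1]=3 [LOAD]
2. LOAD T0 → mem=3 r[T0]=3 [LOAD]
3. CAS T1 → mem=4 r[T1]=3 [OK]
4. LOAD T2 → mem=4 r[T2]=4 [LOAD]
5. CAS T0 → mem=4 r[T0]=3 [RETRY]
6. CAS T2 → mem=5 r[T2]=4 [OK]
7. LOAD T2 → mem=5 r[T2]=5 [LOAD]
8. CAS T2 → mem=6 r[T2]=5 [OK]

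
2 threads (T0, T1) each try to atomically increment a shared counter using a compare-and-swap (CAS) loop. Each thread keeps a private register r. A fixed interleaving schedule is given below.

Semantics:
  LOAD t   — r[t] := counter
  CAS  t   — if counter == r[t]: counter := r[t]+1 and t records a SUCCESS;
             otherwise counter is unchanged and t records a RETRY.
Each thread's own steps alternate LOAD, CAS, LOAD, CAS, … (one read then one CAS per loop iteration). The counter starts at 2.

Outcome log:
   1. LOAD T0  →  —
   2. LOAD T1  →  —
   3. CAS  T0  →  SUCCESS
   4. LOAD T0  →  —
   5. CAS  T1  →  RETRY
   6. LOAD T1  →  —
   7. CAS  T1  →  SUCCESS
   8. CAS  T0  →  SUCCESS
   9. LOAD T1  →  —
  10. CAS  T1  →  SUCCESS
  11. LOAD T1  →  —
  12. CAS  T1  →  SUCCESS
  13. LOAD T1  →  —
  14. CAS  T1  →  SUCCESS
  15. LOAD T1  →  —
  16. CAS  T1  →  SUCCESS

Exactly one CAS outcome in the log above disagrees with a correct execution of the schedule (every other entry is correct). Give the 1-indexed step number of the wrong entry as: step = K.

Re-executing:
step 1: T0 LOAD ⇒ load; ctr=2 reg=2
step 2: T1 LOAD ⇒ load; ctr=2 reg=2
step 3: T0 CAS ⇒ ok; ctr=3 reg=2
step 4: T0 LOAD ⇒ load; ctr=3 reg=3
step 5: T1 CAS ⇒ retry; ctr=3 reg=2
step 6: T1 LOAD ⇒ load; ctr=3 reg=3
step 7: T1 CAS ⇒ ok; ctr=4 reg=3
step 8: T0 CAS ⇒ retry; ctr=4 reg=3
step 9: T1 LOAD ⇒ load; ctr=4 reg=4
step 10: T1 CAS ⇒ ok; ctr=5 reg=4
step 11: T1 LOAD ⇒ load; ctr=5 reg=5
step 12: T1 CAS ⇒ ok; ctr=6 reg=5
step 13: T1 LOAD ⇒ load; ctr=6 reg=6
step 14: T1 CAS ⇒ ok; ctr=7 reg=6
step 15: T1 LOAD ⇒ load; ctr=7 reg=7
step 16: T1 CAS ⇒ ok; ctr=8 reg=7
Log disagrees first at step 8.

step = 8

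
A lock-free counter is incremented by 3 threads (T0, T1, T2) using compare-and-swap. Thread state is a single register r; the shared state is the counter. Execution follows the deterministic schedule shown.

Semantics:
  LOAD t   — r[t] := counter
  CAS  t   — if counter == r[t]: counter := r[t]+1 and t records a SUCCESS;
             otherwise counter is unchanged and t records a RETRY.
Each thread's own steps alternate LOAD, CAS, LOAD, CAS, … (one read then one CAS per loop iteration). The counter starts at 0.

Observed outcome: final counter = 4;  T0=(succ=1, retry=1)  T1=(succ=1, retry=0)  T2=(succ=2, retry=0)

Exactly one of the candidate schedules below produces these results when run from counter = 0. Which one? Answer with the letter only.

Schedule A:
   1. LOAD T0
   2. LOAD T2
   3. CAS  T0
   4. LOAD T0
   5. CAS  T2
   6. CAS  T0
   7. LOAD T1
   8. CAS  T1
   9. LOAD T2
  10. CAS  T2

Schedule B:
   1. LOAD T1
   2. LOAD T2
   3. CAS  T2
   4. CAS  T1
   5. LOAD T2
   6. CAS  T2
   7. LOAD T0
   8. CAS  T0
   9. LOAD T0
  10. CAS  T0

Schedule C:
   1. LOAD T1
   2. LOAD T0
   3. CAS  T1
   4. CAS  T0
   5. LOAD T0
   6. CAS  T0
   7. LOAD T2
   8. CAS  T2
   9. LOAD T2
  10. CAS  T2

C

Run C:
T1 LOAD — after: cnt=0, r=0 — load
T0 LOAD — after: cnt=0, r=0 — load
T1 CAS — after: cnt=1, r=0 — ok
T0 CAS — after: cnt=1, r=0 — retry
T0 LOAD — after: cnt=1, r=1 — load
T0 CAS — after: cnt=2, r=1 — ok
T2 LOAD — after: cnt=2, r=2 — load
T2 CAS — after: cnt=3, r=2 — ok
T2 LOAD — after: cnt=3, r=3 — load
T2 CAS — after: cnt=4, r=3 — ok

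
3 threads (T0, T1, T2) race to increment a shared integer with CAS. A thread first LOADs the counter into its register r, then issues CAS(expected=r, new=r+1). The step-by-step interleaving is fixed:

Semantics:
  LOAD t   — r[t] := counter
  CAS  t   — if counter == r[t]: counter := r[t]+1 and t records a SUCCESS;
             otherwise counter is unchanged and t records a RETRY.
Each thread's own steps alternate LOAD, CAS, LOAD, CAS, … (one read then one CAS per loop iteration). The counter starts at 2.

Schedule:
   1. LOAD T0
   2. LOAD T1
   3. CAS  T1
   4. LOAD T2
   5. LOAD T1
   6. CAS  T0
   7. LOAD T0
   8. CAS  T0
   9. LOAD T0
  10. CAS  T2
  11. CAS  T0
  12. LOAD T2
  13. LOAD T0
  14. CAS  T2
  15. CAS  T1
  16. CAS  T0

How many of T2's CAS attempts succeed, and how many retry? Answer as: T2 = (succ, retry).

#1 T0 reads 2
#2 T1 reads 2
#3 T1 CAS(2→3) writes; counter now 3
#4 T2 reads 3
#5 T1 reads 3
#6 T0 CAS(2→3) fails; counter now 3
#7 T0 reads 3
#8 T0 CAS(3→4) writes; counter now 4
#9 T0 reads 4
#10 T2 CAS(3→4) fails; counter now 4
#11 T0 CAS(4→5) writes; counter now 5
#12 T2 reads 5
#13 T0 reads 5
#14 T2 CAS(5→6) writes; counter now 6
#15 T1 CAS(3→4) fails; counter now 6
#16 T0 CAS(5→6) fails; counter now 6

T2 = (1, 1)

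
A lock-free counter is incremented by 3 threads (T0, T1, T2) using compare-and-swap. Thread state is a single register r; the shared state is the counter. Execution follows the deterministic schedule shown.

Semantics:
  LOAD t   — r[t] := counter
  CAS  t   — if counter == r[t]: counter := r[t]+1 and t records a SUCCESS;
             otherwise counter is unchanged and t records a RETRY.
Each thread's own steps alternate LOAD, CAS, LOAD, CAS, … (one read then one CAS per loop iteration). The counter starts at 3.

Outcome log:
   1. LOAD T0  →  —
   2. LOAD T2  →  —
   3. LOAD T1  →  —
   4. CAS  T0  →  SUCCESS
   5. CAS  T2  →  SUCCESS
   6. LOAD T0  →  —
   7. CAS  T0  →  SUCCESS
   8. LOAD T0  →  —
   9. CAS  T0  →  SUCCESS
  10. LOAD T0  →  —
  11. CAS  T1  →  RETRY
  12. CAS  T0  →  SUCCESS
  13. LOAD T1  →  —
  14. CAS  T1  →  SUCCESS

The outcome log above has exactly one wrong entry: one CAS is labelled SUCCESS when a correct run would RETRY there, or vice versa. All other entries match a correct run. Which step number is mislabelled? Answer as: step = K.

step = 5

Reference trace:
   1) LOAD T0:  M=3  r_T0=3
   2) LOAD T2:  M=3  r_T2=3
   3) LOAD T1:  M=3  r_T1=3
   4) CAS  T0:  M=4  r_T0=3 ✓
   5) CAS  T2:  M=4  r_T2=3 ✗
   6) LOAD T0:  M=4  r_T0=4
   7) CAS  T0:  M=5  r_T0=4 ✓
   8) LOAD T0:  M=5  r_T0=5
   9) CAS  T0:  M=6  r_T0=5 ✓
  10) LOAD T0:  M=6  r_T0=6
  11) CAS  T1:  M=6  r_T1=3 ✗
  12) CAS  T0:  M=7  r_T0=6 ✓
  13) LOAD T1:  M=7  r_T1=7
  14) CAS  T1:  M=8  r_T1=7 ✓
Log disagrees first at step 5.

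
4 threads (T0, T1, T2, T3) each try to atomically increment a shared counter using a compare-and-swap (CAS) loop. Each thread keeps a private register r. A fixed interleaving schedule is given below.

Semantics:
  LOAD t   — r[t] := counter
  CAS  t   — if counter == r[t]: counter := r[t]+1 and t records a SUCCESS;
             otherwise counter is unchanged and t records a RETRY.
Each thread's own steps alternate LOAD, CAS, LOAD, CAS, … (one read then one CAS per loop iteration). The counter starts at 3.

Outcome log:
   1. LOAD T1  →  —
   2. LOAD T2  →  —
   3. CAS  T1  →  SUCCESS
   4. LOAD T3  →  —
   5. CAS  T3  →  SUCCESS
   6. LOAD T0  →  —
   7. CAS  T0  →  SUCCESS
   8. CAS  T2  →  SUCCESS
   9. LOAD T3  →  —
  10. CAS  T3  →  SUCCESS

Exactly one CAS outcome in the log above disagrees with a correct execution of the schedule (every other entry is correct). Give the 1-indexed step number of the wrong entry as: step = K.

step = 8

Reference trace:
1. LOAD T1 → mem=3 r[T1]=3 [LOAD]
2. LOAD T2 → mem=3 r[T2]=3 [LOAD]
3. CAS T1 → mem=4 r[T1]=3 [OK]
4. LOAD T3 → mem=4 r[T3]=4 [LOAD]
5. CAS T3 → mem=5 r[T3]=4 [OK]
6. LOAD T0 → mem=5 r[T0]=5 [LOAD]
7. CAS T0 → mem=6 r[T0]=5 [OK]
8. CAS T2 → mem=6 r[T2]=3 [RETRY]
9. LOAD T3 → mem=6 r[T3]=6 [LOAD]
10. CAS T3 → mem=7 r[T3]=6 [OK]
Mismatch at 8.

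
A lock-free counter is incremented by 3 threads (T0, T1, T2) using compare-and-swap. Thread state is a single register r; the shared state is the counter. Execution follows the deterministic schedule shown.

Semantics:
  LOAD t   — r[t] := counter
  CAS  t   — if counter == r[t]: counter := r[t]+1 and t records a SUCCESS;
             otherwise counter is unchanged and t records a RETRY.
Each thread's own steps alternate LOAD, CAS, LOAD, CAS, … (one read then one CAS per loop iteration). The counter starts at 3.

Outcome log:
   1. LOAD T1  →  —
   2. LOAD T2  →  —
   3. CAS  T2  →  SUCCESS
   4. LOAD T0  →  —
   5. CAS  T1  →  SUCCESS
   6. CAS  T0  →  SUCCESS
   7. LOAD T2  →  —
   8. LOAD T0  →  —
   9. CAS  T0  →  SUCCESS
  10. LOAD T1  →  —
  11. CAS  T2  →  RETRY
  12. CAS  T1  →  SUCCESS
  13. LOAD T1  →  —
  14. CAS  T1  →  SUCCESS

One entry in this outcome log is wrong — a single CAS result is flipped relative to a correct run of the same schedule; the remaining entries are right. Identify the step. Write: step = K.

step = 5

Correct run:
[1] T1.load  rd  (counter 3, T1.r 3)
[2] T2.load  rd  (counter 3, T2.r 3)
[3] T2.cas  hit  (counter 4, T2.r 3)
[4] T0.load  rd  (counter 4, T0.r 4)
[5] T1.cas  miss  (counter 4, T1.r 3)
[6] T0.cas  hit  (counter 5, T0.r 4)
[7] T2.load  rd  (counter 5, T2.r 5)
[8] T0.load  rd  (counter 5, T0.r 5)
[9] T0.cas  hit  (counter 6, T0.r 5)
[10] T1.load  rd  (counter 6, T1.r 6)
[11] T2.cas  miss  (counter 6, T2.r 5)
[12] T1.cas  hit  (counter 7, T1.r 6)
[13] T1.load  rd  (counter 7, T1.r 7)
[14] T1.cas  hit  (counter 8, T1.r 7)
Log disagrees first at step 5.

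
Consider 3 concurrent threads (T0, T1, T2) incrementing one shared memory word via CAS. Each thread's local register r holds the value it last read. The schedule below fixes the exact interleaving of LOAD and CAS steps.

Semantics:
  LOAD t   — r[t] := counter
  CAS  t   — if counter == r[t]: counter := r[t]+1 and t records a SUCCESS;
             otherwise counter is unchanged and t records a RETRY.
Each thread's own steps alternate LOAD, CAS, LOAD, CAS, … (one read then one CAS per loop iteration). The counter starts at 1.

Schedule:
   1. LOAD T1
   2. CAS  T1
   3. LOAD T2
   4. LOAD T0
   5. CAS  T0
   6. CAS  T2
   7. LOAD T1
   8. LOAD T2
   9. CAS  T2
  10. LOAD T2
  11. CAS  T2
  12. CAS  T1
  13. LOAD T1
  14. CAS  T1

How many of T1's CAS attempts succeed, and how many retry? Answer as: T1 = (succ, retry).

1. LOAD T1 → mem=1 r[T1]=1 [LOAD]
2. CAS T1 → mem=2 r[T1]=1 [OK]
3. LOAD T2 → mem=2 r[T2]=2 [LOAD]
4. LOAD T0 → mem=2 r[T0]=2 [LOAD]
5. CAS T0 → mem=3 r[T0]=2 [OK]
6. CAS T2 → mem=3 r[T2]=2 [RETRY]
7. LOAD T1 → mem=3 r[T1]=3 [LOAD]
8. LOAD T2 → mem=3 r[T2]=3 [LOAD]
9. CAS T2 → mem=4 r[T2]=3 [OK]
10. LOAD T2 → mem=4 r[T2]=4 [LOAD]
11. CAS T2 → mem=5 r[T2]=4 [OK]
12. CAS T1 → mem=5 r[T1]=3 [RETRY]
13. LOAD T1 → mem=5 r[T1]=5 [LOAD]
14. CAS T1 → mem=6 r[T1]=5 [OK]

T1 = (2, 1)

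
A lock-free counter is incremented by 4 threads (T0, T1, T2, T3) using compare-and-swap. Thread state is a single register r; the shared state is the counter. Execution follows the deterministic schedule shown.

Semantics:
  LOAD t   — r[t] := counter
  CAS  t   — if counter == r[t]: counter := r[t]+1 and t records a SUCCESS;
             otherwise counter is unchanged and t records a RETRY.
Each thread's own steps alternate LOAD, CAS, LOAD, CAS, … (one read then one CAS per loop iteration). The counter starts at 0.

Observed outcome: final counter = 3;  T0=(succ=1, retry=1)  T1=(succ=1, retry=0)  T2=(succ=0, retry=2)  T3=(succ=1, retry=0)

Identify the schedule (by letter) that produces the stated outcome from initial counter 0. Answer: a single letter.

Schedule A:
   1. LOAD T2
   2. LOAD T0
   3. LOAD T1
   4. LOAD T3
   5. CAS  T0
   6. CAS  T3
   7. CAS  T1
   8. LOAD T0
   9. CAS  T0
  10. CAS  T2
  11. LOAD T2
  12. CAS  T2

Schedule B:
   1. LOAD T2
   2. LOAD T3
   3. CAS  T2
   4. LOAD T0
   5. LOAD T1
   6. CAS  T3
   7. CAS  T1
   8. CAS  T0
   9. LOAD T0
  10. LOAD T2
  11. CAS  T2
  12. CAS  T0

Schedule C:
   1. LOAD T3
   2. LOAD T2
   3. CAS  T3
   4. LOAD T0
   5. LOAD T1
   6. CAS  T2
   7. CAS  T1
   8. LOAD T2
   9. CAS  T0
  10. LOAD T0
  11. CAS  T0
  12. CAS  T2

C

Run C:
   1) LOAD T3:  M=0  r_T3=0
   2) LOAD T2:  M=0  r_T2=0
   3) CAS  T3:  M=1  r_T3=0 ✓
   4) LOAD T0:  M=1  r_T0=1
   5) LOAD T1:  M=1  r_T1=1
   6) CAS  T2:  M=1  r_T2=0 ✗
   7) CAS  T1:  M=2  r_T1=1 ✓
   8) LOAD T2:  M=2  r_T2=2
   9) CAS  T0:  M=2  r_T0=1 ✗
  10) LOAD T0:  M=2  r_T0=2
  11) CAS  T0:  M=3  r_T0=2 ✓
  12) CAS  T2:  M=3  r_T2=2 ✗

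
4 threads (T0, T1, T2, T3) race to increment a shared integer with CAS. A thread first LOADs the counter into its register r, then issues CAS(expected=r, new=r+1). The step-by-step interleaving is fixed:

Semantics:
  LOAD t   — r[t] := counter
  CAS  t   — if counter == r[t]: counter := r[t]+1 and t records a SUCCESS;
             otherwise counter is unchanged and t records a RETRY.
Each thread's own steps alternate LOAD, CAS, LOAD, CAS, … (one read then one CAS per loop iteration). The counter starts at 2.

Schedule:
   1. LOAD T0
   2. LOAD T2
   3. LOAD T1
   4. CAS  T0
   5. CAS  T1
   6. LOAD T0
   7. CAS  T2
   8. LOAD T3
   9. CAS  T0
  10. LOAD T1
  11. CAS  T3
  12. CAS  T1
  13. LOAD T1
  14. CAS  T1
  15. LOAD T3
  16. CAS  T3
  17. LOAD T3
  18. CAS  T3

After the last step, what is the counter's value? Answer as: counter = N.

[1] T0.load  rd  (counter 2, T0.r 2)
[2] T2.load  rd  (counter 2, T2.r 2)
[3] T1.load  rd  (counter 2, T1.r 2)
[4] T0.cas  hit  (counter 3, T0.r 2)
[5] T1.cas  miss  (counter 3, T1.r 2)
[6] T0.load  rd  (counter 3, T0.r 3)
[7] T2.cas  miss  (counter 3, T2.r 2)
[8] T3.load  rd  (counter 3, T3.r 3)
[9] T0.cas  hit  (counter 4, T0.r 3)
[10] T1.load  rd  (counter 4, T1.r 4)
[11] T3.cas  miss  (counter 4, T3.r 3)
[12] T1.cas  hit  (counter 5, T1.r 4)
[13] T1.load  rd  (counter 5, T1.r 5)
[14] T1.cas  hit  (counter 6, T1.r 5)
[15] T3.load  rd  (counter 6, T3.r 6)
[16] T3.cas  hit  (counter 7, T3.r 6)
[17] T3.load  rd  (counter 7, T3.r 7)
[18] T3.cas  hit  (counter 8, T3.r 7)

counter = 8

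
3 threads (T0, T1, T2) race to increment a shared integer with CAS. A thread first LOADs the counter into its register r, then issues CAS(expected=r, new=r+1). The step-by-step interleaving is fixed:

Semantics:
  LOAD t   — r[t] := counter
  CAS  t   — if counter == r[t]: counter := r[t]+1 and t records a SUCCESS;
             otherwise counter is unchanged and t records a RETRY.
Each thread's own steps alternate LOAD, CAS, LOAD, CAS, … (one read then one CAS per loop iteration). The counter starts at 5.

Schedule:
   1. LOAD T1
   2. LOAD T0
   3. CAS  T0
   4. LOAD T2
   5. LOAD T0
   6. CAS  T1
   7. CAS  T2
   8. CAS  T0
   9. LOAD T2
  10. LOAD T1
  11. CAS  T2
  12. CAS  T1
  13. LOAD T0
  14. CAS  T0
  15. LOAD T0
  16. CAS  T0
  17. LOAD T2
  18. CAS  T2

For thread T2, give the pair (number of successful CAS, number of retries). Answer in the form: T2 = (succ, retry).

[1] T1.load  rd  (counter 5, T1.r 5)
[2] T0.load  rd  (counter 5, T0.r 5)
[3] T0.cas  hit  (counter 6, T0.r 5)
[4] T2.load  rd  (counter 6, T2.r 6)
[5] T0.load  rd  (counter 6, T0.r 6)
[6] T1.cas  miss  (counter 6, T1.r 5)
[7] T2.cas  hit  (counter 7, T2.r 6)
[8] T0.cas  miss  (counter 7, T0.r 6)
[9] T2.load  rd  (counter 7, T2.r 7)
[10] T1.load  rd  (counter 7, T1.r 7)
[11] T2.cas  hit  (counter 8, T2.r 7)
[12] T1.cas  miss  (counter 8, T1.r 7)
[13] T0.load  rd  (counter 8, T0.r 8)
[14] T0.cas  hit  (counter 9, T0.r 8)
[15] T0.load  rd  (counter 9, T0.r 9)
[16] T0.cas  hit  (counter 10, T0.r 9)
[17] T2.load  rd  (counter 10, T2.r 10)
[18] T2.cas  hit  (counter 11, T2.r 10)

T2 = (3, 0)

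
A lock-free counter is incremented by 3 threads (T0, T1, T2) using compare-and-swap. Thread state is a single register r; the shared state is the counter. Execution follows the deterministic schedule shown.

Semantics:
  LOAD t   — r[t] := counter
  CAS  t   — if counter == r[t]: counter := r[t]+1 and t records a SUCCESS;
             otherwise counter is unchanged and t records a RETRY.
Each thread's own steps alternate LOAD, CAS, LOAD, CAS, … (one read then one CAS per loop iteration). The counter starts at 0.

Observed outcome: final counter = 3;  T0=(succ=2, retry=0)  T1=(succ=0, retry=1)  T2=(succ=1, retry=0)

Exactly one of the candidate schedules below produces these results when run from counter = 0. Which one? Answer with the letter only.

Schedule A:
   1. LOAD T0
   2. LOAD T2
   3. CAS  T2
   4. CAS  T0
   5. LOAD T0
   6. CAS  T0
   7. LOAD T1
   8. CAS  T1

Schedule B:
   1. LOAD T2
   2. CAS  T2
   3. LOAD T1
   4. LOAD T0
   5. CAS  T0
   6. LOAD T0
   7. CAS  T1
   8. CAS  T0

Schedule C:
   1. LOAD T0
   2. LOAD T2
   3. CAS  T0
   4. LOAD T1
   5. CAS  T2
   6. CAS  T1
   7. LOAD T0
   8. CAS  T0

B

Simulating candidate B:
#1 T2 reads 0
#2 T2 CAS(0→1) writes; counter now 1
#3 T1 reads 1
#4 T0 reads 1
#5 T0 CAS(1→2) writes; counter now 2
#6 T0 reads 2
#7 T1 CAS(1→2) fails; counter now 2
#8 T0 CAS(2→3) writes; counter now 3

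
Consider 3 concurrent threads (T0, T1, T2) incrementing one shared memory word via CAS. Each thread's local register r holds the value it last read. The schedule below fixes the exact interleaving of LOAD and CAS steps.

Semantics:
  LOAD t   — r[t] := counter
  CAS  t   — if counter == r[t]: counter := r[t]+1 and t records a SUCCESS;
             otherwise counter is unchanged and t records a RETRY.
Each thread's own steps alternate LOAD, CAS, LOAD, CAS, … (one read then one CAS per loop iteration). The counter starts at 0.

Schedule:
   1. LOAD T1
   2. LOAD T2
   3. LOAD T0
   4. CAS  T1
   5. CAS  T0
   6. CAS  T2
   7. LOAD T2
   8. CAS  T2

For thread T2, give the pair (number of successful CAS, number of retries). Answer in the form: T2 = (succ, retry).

T1 LOAD — after: cnt=0, r=0 — load
T2 LOAD — after: cnt=0, r=0 — load
T0 LOAD — after: cnt=0, r=0 — load
T1 CAS — after: cnt=1, r=0 — ok
T0 CAS — after: cnt=1, r=0 — retry
T2 CAS — after: cnt=1, r=0 — retry
T2 LOAD — after: cnt=1, r=1 — load
T2 CAS — after: cnt=2, r=1 — ok

T2 = (1, 1)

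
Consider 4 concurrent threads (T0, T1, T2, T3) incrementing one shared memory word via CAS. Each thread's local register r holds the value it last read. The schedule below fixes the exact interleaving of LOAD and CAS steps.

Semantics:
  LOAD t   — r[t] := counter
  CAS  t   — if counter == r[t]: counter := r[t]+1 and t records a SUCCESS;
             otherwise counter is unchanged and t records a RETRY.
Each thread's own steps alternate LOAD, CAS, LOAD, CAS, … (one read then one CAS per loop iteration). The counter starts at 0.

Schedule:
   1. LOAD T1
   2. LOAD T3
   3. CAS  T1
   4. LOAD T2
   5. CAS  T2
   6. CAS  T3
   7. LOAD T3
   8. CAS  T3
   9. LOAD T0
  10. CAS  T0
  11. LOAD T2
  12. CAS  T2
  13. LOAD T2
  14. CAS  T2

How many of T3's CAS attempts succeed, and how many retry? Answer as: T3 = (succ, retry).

[1] T1.load  rd  (counter 0, T1.r 0)
[2] T3.load  rd  (counter 0, T3.r 0)
[3] T1.cas  hit  (counter 1, T1.r 0)
[4] T2.load  rd  (counter 1, T2.r 1)
[5] T2.cas  hit  (counter 2, T2.r 1)
[6] T3.cas  miss  (counter 2, T3.r 0)
[7] T3.load  rd  (counter 2, T3.r 2)
[8] T3.cas  hit  (counter 3, T3.r 2)
[9] T0.load  rd  (counter 3, T0.r 3)
[10] T0.cas  hit  (counter 4, T0.r 3)
[11] T2.load  rd  (counter 4, T2.r 4)
[12] T2.cas  hit  (counter 5, T2.r 4)
[13] T2.load  rd  (counter 5, T2.r 5)
[14] T2.cas  hit  (counter 6, T2.r 5)

T3 = (1, 1)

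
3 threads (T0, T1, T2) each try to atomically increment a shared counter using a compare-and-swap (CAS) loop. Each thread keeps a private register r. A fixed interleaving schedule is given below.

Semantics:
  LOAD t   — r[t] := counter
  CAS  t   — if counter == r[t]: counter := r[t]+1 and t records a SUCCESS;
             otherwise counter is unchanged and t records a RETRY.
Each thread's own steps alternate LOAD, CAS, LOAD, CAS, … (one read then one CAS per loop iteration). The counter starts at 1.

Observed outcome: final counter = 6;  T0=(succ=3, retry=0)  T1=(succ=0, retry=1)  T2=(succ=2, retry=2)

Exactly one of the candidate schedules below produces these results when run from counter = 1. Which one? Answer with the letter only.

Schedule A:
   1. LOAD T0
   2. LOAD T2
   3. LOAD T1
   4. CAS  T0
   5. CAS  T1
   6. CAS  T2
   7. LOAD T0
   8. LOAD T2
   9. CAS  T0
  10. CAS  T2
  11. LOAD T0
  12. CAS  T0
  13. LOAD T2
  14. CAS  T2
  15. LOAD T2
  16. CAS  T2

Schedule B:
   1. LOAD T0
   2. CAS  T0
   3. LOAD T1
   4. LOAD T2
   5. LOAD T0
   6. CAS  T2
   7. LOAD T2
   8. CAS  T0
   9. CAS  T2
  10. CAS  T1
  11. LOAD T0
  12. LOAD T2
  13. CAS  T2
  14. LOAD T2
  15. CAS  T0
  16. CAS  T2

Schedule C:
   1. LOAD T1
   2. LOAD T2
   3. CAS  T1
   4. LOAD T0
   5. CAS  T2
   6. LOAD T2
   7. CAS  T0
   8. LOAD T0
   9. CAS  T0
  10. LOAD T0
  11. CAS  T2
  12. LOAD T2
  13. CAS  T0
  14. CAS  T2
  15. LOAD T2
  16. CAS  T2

Tracing schedule A:
[1] T0.load  rd  (counter 1, T0.r 1)
[2] T2.load  rd  (counter 1, T2.r 1)
[3] T1.load  rd  (counter 1, T1.r 1)
[4] T0.cas  hit  (counter 2, T0.r 1)
[5] T1.cas  miss  (counter 2, T1.r 1)
[6] T2.cas  miss  (counter 2, T2.r 1)
[7] T0.load  rd  (counter 2, T0.r 2)
[8] T2.load  rd  (counter 2, T2.r 2)
[9] T0.cas  hit  (counter 3, T0.r 2)
[10] T2.cas  miss  (counter 3, T2.r 2)
[11] T0.load  rd  (counter 3, T0.r 3)
[12] T0.cas  hit  (counter 4, T0.r 3)
[13] T2.load  rd  (counter 4, T2.r 4)
[14] T2.cas  hit  (counter 5, T2.r 4)
[15] T2.load  rd  (counter 5, T2.r 5)
[16] T2.cas  hit  (counter 6, T2.r 5)

A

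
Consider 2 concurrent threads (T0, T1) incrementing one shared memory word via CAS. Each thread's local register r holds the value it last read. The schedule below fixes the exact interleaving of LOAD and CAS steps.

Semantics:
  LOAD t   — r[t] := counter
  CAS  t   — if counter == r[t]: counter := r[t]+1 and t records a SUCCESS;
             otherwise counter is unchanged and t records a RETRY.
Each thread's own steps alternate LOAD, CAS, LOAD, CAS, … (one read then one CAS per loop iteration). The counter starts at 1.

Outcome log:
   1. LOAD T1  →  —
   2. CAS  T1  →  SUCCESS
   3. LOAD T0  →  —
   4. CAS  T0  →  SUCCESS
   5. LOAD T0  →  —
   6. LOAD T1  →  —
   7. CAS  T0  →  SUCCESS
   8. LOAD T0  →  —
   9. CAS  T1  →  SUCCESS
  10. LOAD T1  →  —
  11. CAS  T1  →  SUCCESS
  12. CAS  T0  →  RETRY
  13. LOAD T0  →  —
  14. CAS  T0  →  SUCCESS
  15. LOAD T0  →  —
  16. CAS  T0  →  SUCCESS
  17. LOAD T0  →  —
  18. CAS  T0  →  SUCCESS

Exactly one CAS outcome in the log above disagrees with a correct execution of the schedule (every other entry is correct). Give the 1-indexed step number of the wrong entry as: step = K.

step = 9

Correct run:
step 1: T1 LOAD ⇒ load; ctr=1 reg=1
step 2: T1 CAS ⇒ ok; ctr=2 reg=1
step 3: T0 LOAD ⇒ load; ctr=2 reg=2
step 4: T0 CAS ⇒ ok; ctr=3 reg=2
step 5: T0 LOAD ⇒ load; ctr=3 reg=3
step 6: T1 LOAD ⇒ load; ctr=3 reg=3
step 7: T0 CAS ⇒ ok; ctr=4 reg=3
step 8: T0 LOAD ⇒ load; ctr=4 reg=4
step 9: T1 CAS ⇒ retry; ctr=4 reg=3
step 10: T1 LOAD ⇒ load; ctr=4 reg=4
step 11: T1 CAS ⇒ ok; ctr=5 reg=4
step 12: T0 CAS ⇒ retry; ctr=5 reg=4
step 13: T0 LOAD ⇒ load; ctr=5 reg=5
step 14: T0 CAS ⇒ ok; ctr=6 reg=5
step 15: T0 LOAD ⇒ load; ctr=6 reg=6
step 16: T0 CAS ⇒ ok; ctr=7 reg=6
step 17: T0 LOAD ⇒ load; ctr=7 reg=7
step 18: T0 CAS ⇒ ok; ctr=8 reg=7
Log disagrees first at step 9.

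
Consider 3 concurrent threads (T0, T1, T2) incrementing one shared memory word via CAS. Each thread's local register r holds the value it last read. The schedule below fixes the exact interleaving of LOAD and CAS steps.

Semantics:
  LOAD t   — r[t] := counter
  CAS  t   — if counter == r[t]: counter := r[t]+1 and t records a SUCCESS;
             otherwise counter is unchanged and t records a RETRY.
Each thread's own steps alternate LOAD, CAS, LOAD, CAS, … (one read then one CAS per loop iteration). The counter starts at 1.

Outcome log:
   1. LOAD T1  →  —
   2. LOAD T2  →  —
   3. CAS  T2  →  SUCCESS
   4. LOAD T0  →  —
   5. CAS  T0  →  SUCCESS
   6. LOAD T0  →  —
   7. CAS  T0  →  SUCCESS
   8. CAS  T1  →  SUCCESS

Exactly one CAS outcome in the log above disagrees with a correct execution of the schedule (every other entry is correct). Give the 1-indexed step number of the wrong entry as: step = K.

Re-executing:
   1) LOAD T1:  M=1  r_T1=1
   2) LOAD T2:  M=1  r_T2=1
   3) CAS  T2:  M=2  r_T2=1 ✓
   4) LOAD T0:  M=2  r_T0=2
   5) CAS  T0:  M=3  r_T0=2 ✓
   6) LOAD T0:  M=3  r_T0=3
   7) CAS  T0:  M=4  r_T0=3 ✓
   8) CAS  T1:  M=4  r_T1=1 ✗
Log disagrees first at step 8.

step = 8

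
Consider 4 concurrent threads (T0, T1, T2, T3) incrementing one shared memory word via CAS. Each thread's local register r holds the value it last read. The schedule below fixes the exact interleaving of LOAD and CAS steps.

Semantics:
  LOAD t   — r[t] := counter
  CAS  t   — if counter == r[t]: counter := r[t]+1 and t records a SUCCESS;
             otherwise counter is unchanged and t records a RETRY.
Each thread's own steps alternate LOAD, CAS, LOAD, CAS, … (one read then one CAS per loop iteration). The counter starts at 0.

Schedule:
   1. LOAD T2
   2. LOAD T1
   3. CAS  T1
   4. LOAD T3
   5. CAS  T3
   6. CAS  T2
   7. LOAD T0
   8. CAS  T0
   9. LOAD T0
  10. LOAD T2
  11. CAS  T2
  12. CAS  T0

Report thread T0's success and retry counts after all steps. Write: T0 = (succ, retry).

T0 = (1, 1)

[1] T2.load  rd  (counter 0, T2.r 0)
[2] T1.load  rd  (counter 0, T1.r 0)
[3] T1.cas  hit  (counter 1, T1.r 0)
[4] T3.load  rd  (counter 1, T3.r 1)
[5] T3.cas  hit  (counter 2, T3.r 1)
[6] T2.cas  miss  (counter 2, T2.r 0)
[7] T0.load  rd  (counter 2, T0.r 2)
[8] T0.cas  hit  (counter 3, T0.r 2)
[9] T0.load  rd  (counter 3, T0.r 3)
[10] T2.load  rd  (counter 3, T2.r 3)
[11] T2.cas  hit  (counter 4, T2.r 3)
[12] T0.cas  miss  (counter 4, T0.r 3)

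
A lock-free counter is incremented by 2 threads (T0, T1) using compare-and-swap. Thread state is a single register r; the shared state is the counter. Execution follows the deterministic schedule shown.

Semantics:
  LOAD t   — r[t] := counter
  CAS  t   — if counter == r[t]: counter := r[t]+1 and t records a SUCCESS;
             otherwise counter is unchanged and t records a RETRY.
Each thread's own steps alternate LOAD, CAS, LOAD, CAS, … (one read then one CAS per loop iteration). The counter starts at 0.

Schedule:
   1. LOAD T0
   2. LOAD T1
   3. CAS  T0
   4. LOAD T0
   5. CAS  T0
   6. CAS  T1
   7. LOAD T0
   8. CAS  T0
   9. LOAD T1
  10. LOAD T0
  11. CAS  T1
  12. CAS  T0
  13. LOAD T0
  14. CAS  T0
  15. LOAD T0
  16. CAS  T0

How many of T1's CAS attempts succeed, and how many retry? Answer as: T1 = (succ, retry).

T1 = (1, 1)

[1] T0.load  rd  (counter 0, T0.r 0)
[2] T1.load  rd  (counter 0, T1.r 0)
[3] T0.cas  hit  (counter 1, T0.r 0)
[4] T0.load  rd  (counter 1, T0.r 1)
[5] T0.cas  hit  (counter 2, T0.r 1)
[6] T1.cas  miss  (counter 2, T1.r 0)
[7] T0.load  rd  (counter 2, T0.r 2)
[8] T0.cas  hit  (counter 3, T0.r 2)
[9] T1.load  rd  (counter 3, T1.r 3)
[10] T0.load  rd  (counter 3, T0.r 3)
[11] T1.cas  hit  (counter 4, T1.r 3)
[12] T0.cas  miss  (counter 4, T0.r 3)
[13] T0.load  rd  (counter 4, T0.r 4)
[14] T0.cas  hit  (counter 5, T0.r 4)
[15] T0.load  rd  (counter 5, T0.r 5)
[16] T0.cas  hit  (counter 6, T0.r 5)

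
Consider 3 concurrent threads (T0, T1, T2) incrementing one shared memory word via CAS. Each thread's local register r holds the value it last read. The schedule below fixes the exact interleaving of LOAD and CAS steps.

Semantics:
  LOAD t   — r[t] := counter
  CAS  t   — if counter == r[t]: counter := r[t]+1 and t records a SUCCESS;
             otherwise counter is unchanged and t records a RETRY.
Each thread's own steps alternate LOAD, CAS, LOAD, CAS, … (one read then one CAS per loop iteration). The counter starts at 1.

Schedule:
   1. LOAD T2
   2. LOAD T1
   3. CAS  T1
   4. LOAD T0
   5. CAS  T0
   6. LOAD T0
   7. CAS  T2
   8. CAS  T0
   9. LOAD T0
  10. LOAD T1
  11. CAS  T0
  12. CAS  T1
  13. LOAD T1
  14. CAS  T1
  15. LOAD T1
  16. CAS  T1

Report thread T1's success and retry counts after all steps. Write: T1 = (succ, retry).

T1 = (3, 1)

#1 T2 reads 1
#2 T1 reads 1
#3 T1 CAS(1→2) writes; counter now 2
#4 T0 reads 2
#5 T0 CAS(2→3) writes; counter now 3
#6 T0 reads 3
#7 T2 CAS(1→2) fails; counter now 3
#8 T0 CAS(3→4) writes; counter now 4
#9 T0 reads 4
#10 T1 reads 4
#11 T0 CAS(4→5) writes; counter now 5
#12 T1 CAS(4→5) fails; counter now 5
#13 T1 reads 5
#14 T1 CAS(5→6) writes; counter now 6
#15 T1 reads 6
#16 T1 CAS(6→7) writes; counter now 7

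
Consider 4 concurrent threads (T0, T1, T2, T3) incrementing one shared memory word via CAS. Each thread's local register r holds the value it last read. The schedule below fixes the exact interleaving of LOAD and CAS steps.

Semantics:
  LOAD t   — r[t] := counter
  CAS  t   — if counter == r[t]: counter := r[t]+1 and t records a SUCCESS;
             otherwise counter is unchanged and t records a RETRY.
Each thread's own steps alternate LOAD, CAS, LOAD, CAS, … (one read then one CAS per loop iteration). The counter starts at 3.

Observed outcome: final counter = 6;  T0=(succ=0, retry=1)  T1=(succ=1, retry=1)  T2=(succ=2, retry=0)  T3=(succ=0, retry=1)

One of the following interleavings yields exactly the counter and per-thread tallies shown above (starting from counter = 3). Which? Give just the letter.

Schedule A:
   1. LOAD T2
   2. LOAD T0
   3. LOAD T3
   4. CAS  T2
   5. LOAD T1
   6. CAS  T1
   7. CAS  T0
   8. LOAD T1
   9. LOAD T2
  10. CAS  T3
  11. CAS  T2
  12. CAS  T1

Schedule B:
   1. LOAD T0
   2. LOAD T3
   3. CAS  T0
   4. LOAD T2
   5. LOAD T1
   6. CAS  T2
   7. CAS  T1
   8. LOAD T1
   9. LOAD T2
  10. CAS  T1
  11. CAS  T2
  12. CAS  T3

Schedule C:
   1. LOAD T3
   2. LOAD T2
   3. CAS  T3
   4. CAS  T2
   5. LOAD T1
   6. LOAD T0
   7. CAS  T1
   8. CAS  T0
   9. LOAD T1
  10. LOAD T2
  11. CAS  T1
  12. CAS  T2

A

Simulating candidate A:
   1) LOAD T2:  M=3  r_T2=3
   2) LOAD T0:  M=3  r_T0=3
   3) LOAD T3:  M=3  r_T3=3
   4) CAS  T2:  M=4  r_T2=3 ✓
   5) LOAD T1:  M=4  r_T1=4
   6) CAS  T1:  M=5  r_T1=4 ✓
   7) CAS  T0:  M=5  r_T0=3 ✗
   8) LOAD T1:  M=5  r_T1=5
   9) LOAD T2:  M=5  r_T2=5
  10) CAS  T3:  M=5  r_T3=3 ✗
  11) CAS  T2:  M=6  r_T2=5 ✓
  12) CAS  T1:  M=6  r_T1=5 ✗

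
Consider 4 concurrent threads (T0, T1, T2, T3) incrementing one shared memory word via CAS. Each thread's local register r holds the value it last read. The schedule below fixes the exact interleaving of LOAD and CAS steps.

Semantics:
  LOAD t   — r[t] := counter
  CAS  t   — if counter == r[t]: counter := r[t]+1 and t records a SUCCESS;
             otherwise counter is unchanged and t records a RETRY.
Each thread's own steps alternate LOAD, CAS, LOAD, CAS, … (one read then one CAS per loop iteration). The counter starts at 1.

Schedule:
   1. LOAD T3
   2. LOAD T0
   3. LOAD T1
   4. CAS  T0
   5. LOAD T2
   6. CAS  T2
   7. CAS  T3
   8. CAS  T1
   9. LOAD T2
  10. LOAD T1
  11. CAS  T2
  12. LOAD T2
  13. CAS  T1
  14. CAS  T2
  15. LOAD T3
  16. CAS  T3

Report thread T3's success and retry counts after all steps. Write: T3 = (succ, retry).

T3 = (1, 1)

[1] T3.load  rd  (counter 1, T3.r 1)
[2] T0.load  rd  (counter 1, T0.r 1)
[3] T1.load  rd  (counter 1, T1.r 1)
[4] T0.cas  hit  (counter 2, T0.r 1)
[5] T2.load  rd  (counter 2, T2.r 2)
[6] T2.cas  hit  (counter 3, T2.r 2)
[7] T3.cas  miss  (counter 3, T3.r 1)
[8] T1.cas  miss  (counter 3, T1.r 1)
[9] T2.load  rd  (counter 3, T2.r 3)
[10] T1.load  rd  (counter 3, T1.r 3)
[11] T2.cas  hit  (counter 4, T2.r 3)
[12] T2.load  rd  (counter 4, T2.r 4)
[13] T1.cas  miss  (counter 4, T1.r 3)
[14] T2.cas  hit  (counter 5, T2.r 4)
[15] T3.load  rd  (counter 5, T3.r 5)
[16] T3.cas  hit  (counter 6, T3.r 5)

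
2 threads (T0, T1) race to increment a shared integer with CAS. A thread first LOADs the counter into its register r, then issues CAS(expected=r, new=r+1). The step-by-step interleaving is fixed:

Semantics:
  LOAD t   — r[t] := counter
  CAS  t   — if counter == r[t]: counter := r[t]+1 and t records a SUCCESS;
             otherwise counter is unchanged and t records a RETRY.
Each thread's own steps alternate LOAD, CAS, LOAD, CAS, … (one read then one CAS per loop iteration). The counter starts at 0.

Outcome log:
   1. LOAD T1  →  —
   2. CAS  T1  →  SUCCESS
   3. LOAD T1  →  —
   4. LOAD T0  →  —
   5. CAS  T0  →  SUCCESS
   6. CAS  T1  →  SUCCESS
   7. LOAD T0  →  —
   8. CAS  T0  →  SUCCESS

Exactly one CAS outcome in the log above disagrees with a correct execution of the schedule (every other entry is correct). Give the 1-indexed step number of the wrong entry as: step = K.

Correct run:
#1 T1 reads 0
#2 T1 CAS(0→1) writes; counter now 1
#3 T1 reads 1
#4 T0 reads 1
#5 T0 CAS(1→2) writes; counter now 2
#6 T1 CAS(1→2) fails; counter now 2
#7 T0 reads 2
#8 T0 CAS(2→3) writes; counter now 3
Log disagrees first at step 6.

step = 6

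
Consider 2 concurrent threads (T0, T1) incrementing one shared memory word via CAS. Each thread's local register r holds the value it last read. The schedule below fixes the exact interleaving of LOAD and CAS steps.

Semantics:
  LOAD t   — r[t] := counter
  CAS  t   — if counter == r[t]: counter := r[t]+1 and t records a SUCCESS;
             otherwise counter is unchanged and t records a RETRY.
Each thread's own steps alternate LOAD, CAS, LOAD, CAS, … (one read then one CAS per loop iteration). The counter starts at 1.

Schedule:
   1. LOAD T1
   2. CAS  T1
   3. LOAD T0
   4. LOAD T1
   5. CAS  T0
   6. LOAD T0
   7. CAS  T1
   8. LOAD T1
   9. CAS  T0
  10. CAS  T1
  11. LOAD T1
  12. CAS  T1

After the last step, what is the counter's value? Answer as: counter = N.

counter = 5

   1) LOAD T1:  M=1  r_T1=1
   2) CAS  T1:  M=2  r_T1=1 ✓
   3) LOAD T0:  M=2  r_T0=2
   4) LOAD T1:  M=2  r_T1=2
   5) CAS  T0:  M=3  r_T0=2 ✓
   6) LOAD T0:  M=3  r_T0=3
   7) CAS  T1:  M=3  r_T1=2 ✗
   8) LOAD T1:  M=3  r_T1=3
   9) CAS  T0:  M=4  r_T0=3 ✓
  10) CAS  T1:  M=4  r_T1=3 ✗
  11) LOAD T1:  M=4  r_T1=4
  12) CAS  T1:  M=5  r_T1=4 ✓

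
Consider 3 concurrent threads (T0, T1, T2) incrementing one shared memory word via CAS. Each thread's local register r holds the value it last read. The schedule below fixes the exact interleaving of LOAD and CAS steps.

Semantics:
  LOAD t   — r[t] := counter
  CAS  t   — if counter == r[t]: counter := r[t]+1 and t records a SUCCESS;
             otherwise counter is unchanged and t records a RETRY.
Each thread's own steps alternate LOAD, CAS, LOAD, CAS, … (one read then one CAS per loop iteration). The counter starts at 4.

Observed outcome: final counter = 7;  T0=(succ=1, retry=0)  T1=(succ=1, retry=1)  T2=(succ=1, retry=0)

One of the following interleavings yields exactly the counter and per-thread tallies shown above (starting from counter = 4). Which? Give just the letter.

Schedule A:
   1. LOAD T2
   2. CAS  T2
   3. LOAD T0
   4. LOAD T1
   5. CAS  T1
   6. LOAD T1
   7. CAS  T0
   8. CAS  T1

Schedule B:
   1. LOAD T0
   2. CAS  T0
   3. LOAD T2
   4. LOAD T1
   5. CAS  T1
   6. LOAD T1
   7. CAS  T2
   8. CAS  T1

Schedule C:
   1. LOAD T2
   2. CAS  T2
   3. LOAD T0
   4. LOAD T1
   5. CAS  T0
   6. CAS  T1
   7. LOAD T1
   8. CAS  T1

Tracing schedule C:
[1] T2.load  rd  (counter 4, T2.r 4)
[2] T2.cas  hit  (counter 5, T2.r 4)
[3] T0.load  rd  (counter 5, T0.r 5)
[4] T1.load  rd  (counter 5, T1.r 5)
[5] T0.cas  hit  (counter 6, T0.r 5)
[6] T1.cas  miss  (counter 6, T1.r 5)
[7] T1.load  rd  (counter 6, T1.r 6)
[8] T1.cas  hit  (counter 7, T1.r 6)

C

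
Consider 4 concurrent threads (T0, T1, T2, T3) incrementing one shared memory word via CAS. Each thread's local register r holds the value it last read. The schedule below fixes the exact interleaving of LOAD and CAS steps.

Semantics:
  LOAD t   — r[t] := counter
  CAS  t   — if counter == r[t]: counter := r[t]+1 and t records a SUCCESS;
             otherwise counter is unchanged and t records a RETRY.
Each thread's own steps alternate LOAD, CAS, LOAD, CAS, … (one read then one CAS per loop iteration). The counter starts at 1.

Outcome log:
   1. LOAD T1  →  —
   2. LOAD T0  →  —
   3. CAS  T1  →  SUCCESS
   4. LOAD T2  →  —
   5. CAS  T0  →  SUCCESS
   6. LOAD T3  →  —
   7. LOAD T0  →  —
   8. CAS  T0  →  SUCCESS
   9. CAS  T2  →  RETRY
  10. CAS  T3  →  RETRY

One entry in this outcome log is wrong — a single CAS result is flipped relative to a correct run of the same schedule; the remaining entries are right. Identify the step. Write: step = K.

step = 5

Correct run:
T1 LOAD — after: cnt=1, r=1 — load
T0 LOAD — after: cnt=1, r=1 — load
T1 CAS — after: cnt=2, r=1 — ok
T2 LOAD — after: cnt=2, r=2 — load
T0 CAS — after: cnt=2, r=1 — retry
T3 LOAD — after: cnt=2, r=2 — load
T0 LOAD — after: cnt=2, r=2 — load
T0 CAS — after: cnt=3, r=2 — ok
T2 CAS — after: cnt=3, r=2 — retry
T3 CAS — after: cnt=3, r=2 — retry
Flip is step 5.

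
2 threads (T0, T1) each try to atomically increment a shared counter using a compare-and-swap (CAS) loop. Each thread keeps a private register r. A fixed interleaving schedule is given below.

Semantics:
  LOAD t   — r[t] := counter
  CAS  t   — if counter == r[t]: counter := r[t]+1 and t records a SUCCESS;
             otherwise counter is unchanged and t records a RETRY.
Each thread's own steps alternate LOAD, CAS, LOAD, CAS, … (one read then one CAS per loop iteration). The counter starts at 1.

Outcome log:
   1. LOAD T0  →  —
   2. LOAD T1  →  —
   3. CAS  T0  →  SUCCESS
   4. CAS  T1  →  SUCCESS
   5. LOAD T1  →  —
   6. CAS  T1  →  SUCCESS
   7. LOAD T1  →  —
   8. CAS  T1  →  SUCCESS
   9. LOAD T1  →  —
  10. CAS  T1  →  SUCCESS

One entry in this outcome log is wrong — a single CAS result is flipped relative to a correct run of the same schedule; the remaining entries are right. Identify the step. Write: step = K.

step = 4

Correct run:
T0 LOAD — after: cnt=1, r=1 — load
T1 LOAD — after: cnt=1, r=1 — load
T0 CAS — after: cnt=2, r=1 — ok
T1 CAS — after: cnt=2, r=1 — retry
T1 LOAD — after: cnt=2, r=2 — load
T1 CAS — after: cnt=3, r=2 — ok
T1 LOAD — after: cnt=3, r=3 — load
T1 CAS — after: cnt=4, r=3 — ok
T1 LOAD — after: cnt=4, r=4 — load
T1 CAS — after: cnt=5, r=4 — ok
Mismatch at 4.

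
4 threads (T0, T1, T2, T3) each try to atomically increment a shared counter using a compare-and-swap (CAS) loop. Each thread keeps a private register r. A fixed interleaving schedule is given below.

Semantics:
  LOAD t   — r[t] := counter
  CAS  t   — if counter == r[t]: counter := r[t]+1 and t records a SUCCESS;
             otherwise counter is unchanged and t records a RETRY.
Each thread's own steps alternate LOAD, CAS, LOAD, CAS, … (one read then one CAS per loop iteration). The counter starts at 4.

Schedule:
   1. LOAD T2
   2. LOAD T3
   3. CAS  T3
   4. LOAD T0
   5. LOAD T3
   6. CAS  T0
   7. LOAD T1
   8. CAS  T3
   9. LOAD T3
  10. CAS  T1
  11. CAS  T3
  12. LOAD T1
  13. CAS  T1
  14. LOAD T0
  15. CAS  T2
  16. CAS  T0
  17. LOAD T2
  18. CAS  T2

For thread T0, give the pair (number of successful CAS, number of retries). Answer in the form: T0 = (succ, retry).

T0 = (2, 0)

T2 LOAD — after: cnt=4, r=4 — load
T3 LOAD — after: cnt=4, r=4 — load
T3 CAS — after: cnt=5, r=4 — ok
T0 LOAD — after: cnt=5, r=5 — load
T3 LOAD — after: cnt=5, r=5 — load
T0 CAS — after: cnt=6, r=5 — ok
T1 LOAD — after: cnt=6, r=6 — load
T3 CAS — after: cnt=6, r=5 — retry
T3 LOAD — after: cnt=6, r=6 — load
T1 CAS — after: cnt=7, r=6 — ok
T3 CAS — after: cnt=7, r=6 — retry
T1 LOAD — after: cnt=7, r=7 — load
T1 CAS — after: cnt=8, r=7 — ok
T0 LOAD — after: cnt=8, r=8 — load
T2 CAS — after: cnt=8, r=4 — retry
T0 CAS — after: cnt=9, r=8 — ok
T2 LOAD — after: cnt=9, r=9 — load
T2 CAS — after: cnt=10, r=9 — ok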